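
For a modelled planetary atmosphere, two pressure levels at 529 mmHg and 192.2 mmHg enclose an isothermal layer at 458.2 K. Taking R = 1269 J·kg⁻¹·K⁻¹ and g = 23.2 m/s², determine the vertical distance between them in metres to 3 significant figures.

Δz ≈ 25400 m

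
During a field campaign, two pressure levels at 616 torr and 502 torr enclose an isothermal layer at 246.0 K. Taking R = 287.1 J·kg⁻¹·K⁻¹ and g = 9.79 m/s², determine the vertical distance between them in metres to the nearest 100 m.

Hypsometric equation: Δz = (R T̄/g) ln(P₁/P₂).
R T̄/g = 287.1 × 246.0 / 9.79 = 7214.2 m.
ln(616/502) = ln(1.2271) = 0.20465.
Δz = 7214.2 × 0.20465 = 1476.4 m.

Δz ≈ 1500 m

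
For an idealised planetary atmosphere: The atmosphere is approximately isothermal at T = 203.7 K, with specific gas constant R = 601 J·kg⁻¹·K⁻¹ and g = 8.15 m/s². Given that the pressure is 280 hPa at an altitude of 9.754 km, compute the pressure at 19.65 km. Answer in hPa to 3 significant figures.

P ≈ 145 hPa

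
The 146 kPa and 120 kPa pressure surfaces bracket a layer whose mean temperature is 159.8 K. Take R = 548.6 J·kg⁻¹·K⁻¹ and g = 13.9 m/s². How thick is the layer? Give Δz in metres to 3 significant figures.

Hypsometric equation: Δz = (R T̄/g) ln(P₁/P₂).
R T̄/g = 548.6 × 159.8 / 13.9 = 6306.9 m.
ln(146/120) = ln(1.2167) = 0.19614.
Δz = 6306.9 × 0.19614 = 1237.0 m.

Δz ≈ 1240 m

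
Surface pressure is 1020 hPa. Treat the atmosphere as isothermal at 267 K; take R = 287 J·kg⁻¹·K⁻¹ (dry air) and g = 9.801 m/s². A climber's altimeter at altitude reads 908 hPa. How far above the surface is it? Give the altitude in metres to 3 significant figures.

Scale height: H = RT/g = 287 × 267 / 9.801 = 7818.5 m.
Invert the barometric formula: z = H ln(P₀/P).
P₀/P = 1020/908 = 1.1233; ln(1.1233) = 0.11627.
z = 7818.5 × 0.11627 = 909.06 m.

z ≈ 909 m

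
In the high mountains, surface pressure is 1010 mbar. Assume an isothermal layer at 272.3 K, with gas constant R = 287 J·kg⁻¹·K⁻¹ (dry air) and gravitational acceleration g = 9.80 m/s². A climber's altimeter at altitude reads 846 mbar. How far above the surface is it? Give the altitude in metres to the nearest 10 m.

z ≈ 1410 m

Scale height: H = RT/g = 287 × 272.3 / 9.80 = 7974.5 m.
Invert the barometric formula: z = H ln(P₀/P).
P₀/P = 1010/846 = 1.1939; ln(1.1939) = 0.17723.
z = 7974.5 × 0.17723 = 1413.3 m.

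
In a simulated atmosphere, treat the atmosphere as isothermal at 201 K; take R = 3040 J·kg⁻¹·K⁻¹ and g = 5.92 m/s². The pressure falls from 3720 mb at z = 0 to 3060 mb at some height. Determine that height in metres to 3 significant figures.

z ≈ 20200 m

Scale height: H = RT/g = 3040 × 201 / 5.92 = 103220 m.
Invert the barometric formula: z = H ln(P₀/P).
P₀/P = 3720/3060 = 1.2157; ln(1.2157) = 0.19532.
z = 103220 × 0.19532 = 20161 m.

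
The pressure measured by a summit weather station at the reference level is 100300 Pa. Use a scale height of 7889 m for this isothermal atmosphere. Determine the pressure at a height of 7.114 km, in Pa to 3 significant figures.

P ≈ 40700 Pa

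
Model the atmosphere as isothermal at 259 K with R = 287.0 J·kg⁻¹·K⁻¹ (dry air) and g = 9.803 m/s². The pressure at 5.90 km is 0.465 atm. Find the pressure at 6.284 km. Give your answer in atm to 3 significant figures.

Scale height: H = RT/g = 287.0 × 259 / 9.803 = 7582.7 m.
Between two levels, P₂ = P₁ exp(−Δz/H) with Δz = z₂ − z₁.
Δz = 6284.0 − 5900.0 = 384.00 m; Δz/H = 384.00/7582.7 = 0.050642.
P₂ = 0.465 × exp(−0.050642) = 0.465 × 0.95062 = 0.44204 atm.

P ≈ 0.442 atm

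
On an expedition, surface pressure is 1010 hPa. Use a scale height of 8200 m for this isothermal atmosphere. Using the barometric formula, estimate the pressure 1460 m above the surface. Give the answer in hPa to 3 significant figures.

P ≈ 845 hPa

Barometric formula: P = P₀ exp(−z/H).
z/H = 1460.0/8200.0 = 0.17805; exp(−0.17805) = 0.83690.
P = 1010 × 0.83690 = 845.27 hPa.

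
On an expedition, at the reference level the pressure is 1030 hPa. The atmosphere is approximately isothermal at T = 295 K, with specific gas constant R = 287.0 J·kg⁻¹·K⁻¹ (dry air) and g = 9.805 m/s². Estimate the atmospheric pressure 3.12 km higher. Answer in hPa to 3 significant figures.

Scale height: H = RT/g = 287.0 × 295 / 9.805 = 8634.9 m.
Barometric formula: P = P₀ exp(−z/H).
z/H = 3120.0/8634.9 = 0.36132; exp(−0.36132) = 0.69676.
P = 1030 × 0.69676 = 717.66 hPa.

P ≈ 718 hPa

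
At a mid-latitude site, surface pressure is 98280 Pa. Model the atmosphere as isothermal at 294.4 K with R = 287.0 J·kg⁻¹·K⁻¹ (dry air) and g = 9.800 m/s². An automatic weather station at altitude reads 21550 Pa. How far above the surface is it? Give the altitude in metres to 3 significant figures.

Scale height: H = RT/g = 287.0 × 294.4 / 9.800 = 8621.7 m.
Invert the barometric formula: z = H ln(P₀/P).
P₀/P = 98280/21550 = 4.5606; ln(4.5606) = 1.5175.
z = 8621.7 × 1.5175 = 13083 m.

z ≈ 13100 m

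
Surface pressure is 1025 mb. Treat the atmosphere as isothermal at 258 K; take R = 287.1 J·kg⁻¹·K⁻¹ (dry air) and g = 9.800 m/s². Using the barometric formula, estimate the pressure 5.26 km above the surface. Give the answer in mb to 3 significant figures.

Scale height: H = RT/g = 287.1 × 258 / 9.800 = 7558.3 m.
Barometric formula: P = P₀ exp(−z/H).
z/H = 5260.0/7558.3 = 0.69592; exp(−0.69592) = 0.49862.
P = 1025 × 0.49862 = 511.09 mb.

P ≈ 511 mb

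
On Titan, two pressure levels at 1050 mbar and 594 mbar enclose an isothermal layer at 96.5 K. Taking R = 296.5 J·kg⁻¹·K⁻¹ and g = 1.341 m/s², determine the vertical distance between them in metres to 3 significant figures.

Δz ≈ 12200 m

Hypsometric equation: Δz = (R T̄/g) ln(P₁/P₂).
R T̄/g = 296.5 × 96.5 / 1.341 = 21337 m.
ln(1050/594) = ln(1.7677) = 0.56968.
Δz = 21337 × 0.56968 = 12155 m.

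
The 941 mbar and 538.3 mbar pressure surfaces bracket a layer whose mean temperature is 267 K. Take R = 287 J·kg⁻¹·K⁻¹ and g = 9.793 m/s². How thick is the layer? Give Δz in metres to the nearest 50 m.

Δz ≈ 4350 m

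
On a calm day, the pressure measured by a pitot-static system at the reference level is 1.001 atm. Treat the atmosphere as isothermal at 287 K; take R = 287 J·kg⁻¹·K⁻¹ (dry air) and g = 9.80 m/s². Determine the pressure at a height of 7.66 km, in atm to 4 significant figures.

Scale height: H = RT/g = 287 × 287 / 9.80 = 8405.0 m.
Barometric formula: P = P₀ exp(−z/H).
z/H = 7660.0/8405.0 = 0.91136; exp(−0.91136) = 0.40198.
P = 1.001 × 0.40198 = 0.40238 atm.

P ≈ 0.4024 atm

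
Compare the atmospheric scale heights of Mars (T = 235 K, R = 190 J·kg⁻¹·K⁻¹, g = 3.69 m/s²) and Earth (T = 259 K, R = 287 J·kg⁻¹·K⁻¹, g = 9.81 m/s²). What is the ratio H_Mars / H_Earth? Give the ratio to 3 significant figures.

H = RT/g for each body.
H_Mars = 190 × 235 / 3.69 = 12100 m.
H_Earth = 287 × 259 / 9.81 = 7577.3 m.
H_Mars/H_Earth = 12100/7577.3 = 1.5969.

H_Mars/H_Earth ≈ 1.60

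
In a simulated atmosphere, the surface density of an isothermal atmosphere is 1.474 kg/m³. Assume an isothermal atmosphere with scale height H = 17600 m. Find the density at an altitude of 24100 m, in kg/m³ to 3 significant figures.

ρ ≈ 0.375 kg/m³

In an isothermal atmosphere, density decays like pressure: ρ = ρ₀ exp(−z/H).
z/H = 24100/17600 = 1.3693; exp(−1.3693) = 0.25428.
ρ = 1.474 × 0.25428 = 0.37481 kg/m³.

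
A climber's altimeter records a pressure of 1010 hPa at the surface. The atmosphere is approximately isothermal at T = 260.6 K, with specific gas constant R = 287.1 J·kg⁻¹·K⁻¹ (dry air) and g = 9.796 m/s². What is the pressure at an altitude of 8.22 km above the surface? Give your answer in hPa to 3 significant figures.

Scale height: H = RT/g = 287.1 × 260.6 / 9.796 = 7637.6 m.
Barometric formula: P = P₀ exp(−z/H).
z/H = 8220.0/7637.6 = 1.0763; exp(−1.0763) = 0.34085.
P = 1010 × 0.34085 = 344.26 hPa.

P ≈ 344 hPa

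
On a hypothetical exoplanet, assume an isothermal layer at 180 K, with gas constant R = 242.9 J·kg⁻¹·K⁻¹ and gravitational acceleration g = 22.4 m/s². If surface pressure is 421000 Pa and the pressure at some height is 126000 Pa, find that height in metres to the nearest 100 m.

Scale height: H = RT/g = 242.9 × 180 / 22.4 = 1951.9 m.
Invert the barometric formula: z = H ln(P₀/P).
P₀/P = 421000/126000 = 3.3413; ln(3.3413) = 1.2064.
z = 1951.9 × 1.2064 = 2354.8 m.

z ≈ 2400 m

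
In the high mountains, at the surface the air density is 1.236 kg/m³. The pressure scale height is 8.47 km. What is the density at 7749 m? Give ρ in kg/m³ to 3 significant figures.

ρ ≈ 0.495 kg/m³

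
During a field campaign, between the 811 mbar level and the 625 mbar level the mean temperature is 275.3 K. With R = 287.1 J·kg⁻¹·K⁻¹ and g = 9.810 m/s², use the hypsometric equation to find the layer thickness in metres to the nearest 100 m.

Δz ≈ 2100 m

Hypsometric equation: Δz = (R T̄/g) ln(P₁/P₂).
R T̄/g = 287.1 × 275.3 / 9.810 = 8056.9 m.
ln(811/625) = ln(1.2976) = 0.26052.
Δz = 8056.9 × 0.26052 = 2099.0 m.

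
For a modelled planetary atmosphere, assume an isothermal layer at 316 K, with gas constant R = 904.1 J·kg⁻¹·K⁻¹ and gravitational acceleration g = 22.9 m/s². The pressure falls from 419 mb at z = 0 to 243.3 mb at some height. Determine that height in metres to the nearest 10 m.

z ≈ 6780 m

Scale height: H = RT/g = 904.1 × 316 / 22.9 = 12476 m.
Invert the barometric formula: z = H ln(P₀/P).
P₀/P = 419/243.3 = 1.7222; ln(1.7222) = 0.54360.
z = 12476 × 0.54360 = 6782.0 m.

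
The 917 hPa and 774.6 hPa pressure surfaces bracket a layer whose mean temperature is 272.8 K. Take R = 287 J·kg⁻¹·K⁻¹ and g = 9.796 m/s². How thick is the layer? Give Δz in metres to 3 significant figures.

Δz ≈ 1350 m

Hypsometric equation: Δz = (R T̄/g) ln(P₁/P₂).
R T̄/g = 287 × 272.8 / 9.796 = 7992.4 m.
ln(917/774.6) = ln(1.1838) = 0.16873.
Δz = 7992.4 × 0.16873 = 1348.6 m.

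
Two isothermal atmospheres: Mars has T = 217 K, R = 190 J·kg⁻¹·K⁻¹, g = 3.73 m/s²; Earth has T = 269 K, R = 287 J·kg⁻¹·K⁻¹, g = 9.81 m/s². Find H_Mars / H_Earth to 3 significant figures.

H = RT/g for each body.
H_Mars = 190 × 217 / 3.73 = 11054 m.
H_Earth = 287 × 269 / 9.81 = 7869.8 m.
H_Mars/H_Earth = 11054/7869.8 = 1.4046.

H_Mars/H_Earth ≈ 1.40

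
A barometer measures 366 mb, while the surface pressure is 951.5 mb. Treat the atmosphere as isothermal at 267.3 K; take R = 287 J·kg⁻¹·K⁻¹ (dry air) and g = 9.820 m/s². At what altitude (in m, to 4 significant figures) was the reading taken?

Scale height: H = RT/g = 287 × 267.3 / 9.820 = 7812.1 m.
Invert the barometric formula: z = H ln(P₀/P).
P₀/P = 951.5/366 = 2.5997; ln(2.5997) = 0.95540.
z = 7812.1 × 0.95540 = 7463.7 m.

z ≈ 7464 m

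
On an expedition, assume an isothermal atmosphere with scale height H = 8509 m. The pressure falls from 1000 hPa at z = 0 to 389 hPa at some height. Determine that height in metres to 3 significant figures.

Invert the barometric formula: z = H ln(P₀/P).
P₀/P = 1000/389 = 2.5707; ln(2.5707) = 0.94418.
z = 8509.0 × 0.94418 = 8034.0 m.

z ≈ 8030 m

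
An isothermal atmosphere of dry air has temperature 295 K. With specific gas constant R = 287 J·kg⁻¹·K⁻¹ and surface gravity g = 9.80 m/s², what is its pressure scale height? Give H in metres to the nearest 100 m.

H ≈ 8600 m

The scale height of an isothermal atmosphere is H = RT/g.
H = 287 × 295 / 9.80 = 84665/9.80 = 8639.3 m.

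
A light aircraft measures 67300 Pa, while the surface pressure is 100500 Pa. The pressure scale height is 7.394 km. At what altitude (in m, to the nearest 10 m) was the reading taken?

z ≈ 2960 m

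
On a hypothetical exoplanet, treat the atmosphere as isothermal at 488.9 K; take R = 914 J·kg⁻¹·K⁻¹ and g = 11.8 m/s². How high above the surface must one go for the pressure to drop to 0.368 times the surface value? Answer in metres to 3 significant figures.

z ≈ 37900 m

Scale height: H = RT/g = 914 × 488.9 / 11.8 = 37869 m.
Set P/P₀ = exp(−z/H) = 0.368, so z = −H ln(0.368).
−ln(0.368) = 0.99967; z = 37869 × 0.99967 = 37857 m.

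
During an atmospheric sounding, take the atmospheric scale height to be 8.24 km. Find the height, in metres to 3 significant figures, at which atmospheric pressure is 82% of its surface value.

Set P/P₀ = exp(−z/H) = 0.82, so z = −H ln(0.82).
−ln(0.82) = 0.19845; z = 8240.0 × 0.19845 = 1635.2 m.

z ≈ 1640 m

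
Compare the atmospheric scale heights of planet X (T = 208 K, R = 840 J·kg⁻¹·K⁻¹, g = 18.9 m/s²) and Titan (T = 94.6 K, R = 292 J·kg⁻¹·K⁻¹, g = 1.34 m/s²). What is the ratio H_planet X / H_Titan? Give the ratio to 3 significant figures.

H_planet X/H_Titan ≈ 0.448

H = RT/g for each body.
H_planet X = 840 × 208 / 18.9 = 9244.4 m.
H_Titan = 292 × 94.6 / 1.34 = 20614 m.
H_planet X/H_Titan = 9244.4/20614 = 0.44845.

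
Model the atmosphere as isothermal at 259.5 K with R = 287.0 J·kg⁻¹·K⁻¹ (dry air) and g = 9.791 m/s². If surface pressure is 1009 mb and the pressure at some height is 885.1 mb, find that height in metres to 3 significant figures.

z ≈ 997 m

Scale height: H = RT/g = 287.0 × 259.5 / 9.791 = 7606.6 m.
Invert the barometric formula: z = H ln(P₀/P).
P₀/P = 1009/885.1 = 1.1400; ln(1.1400) = 0.13103.
z = 7606.6 × 0.13103 = 996.69 m.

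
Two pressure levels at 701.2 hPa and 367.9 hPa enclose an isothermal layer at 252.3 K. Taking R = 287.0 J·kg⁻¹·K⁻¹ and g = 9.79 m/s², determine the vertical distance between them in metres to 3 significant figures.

Hypsometric equation: Δz = (R T̄/g) ln(P₁/P₂).
R T̄/g = 287.0 × 252.3 / 9.79 = 7396.3 m.
ln(701.2/367.9) = ln(1.9060) = 0.64501.
Δz = 7396.3 × 0.64501 = 4770.7 m.

Δz ≈ 4770 m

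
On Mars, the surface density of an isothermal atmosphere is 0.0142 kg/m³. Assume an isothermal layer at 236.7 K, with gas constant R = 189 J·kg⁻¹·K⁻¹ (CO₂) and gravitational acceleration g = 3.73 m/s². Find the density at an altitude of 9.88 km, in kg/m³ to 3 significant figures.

Scale height: H = RT/g = 189 × 236.7 / 3.73 = 11994 m.
In an isothermal atmosphere, density decays like pressure: ρ = ρ₀ exp(−z/H).
z/H = 9880.0/11994 = 0.82375; exp(−0.82375) = 0.43878.
ρ = 0.0142 × 0.43878 = 0.0062307 kg/m³.

ρ ≈ 0.00623 kg/m³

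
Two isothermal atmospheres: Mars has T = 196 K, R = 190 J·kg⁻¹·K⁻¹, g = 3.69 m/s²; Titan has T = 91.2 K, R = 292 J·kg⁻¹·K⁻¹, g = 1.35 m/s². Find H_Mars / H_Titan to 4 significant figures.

H = RT/g for each body.
H_Mars = 190 × 196 / 3.69 = 10092 m.
H_Titan = 292 × 91.2 / 1.35 = 19726 m.
H_Mars/H_Titan = 10092/19726 = 0.51161.

H_Mars/H_Titan ≈ 0.5116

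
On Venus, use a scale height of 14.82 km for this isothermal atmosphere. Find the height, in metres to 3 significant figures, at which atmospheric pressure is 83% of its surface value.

Set P/P₀ = exp(−z/H) = 0.83, so z = −H ln(0.83).
−ln(0.83) = 0.18633; z = 14820 × 0.18633 = 2761.4 m.

z ≈ 2760 m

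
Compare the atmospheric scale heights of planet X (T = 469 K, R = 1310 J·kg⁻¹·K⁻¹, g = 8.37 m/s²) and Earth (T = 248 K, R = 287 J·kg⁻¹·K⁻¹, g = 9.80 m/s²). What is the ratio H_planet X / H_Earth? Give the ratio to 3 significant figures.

H = RT/g for each body.
H_planet X = 1310 × 469 / 8.37 = 73404 m.
H_Earth = 287 × 248 / 9.80 = 7262.9 m.
H_planet X/H_Earth = 73404/7262.9 = 10.107.

H_planet X/H_Earth ≈ 10.1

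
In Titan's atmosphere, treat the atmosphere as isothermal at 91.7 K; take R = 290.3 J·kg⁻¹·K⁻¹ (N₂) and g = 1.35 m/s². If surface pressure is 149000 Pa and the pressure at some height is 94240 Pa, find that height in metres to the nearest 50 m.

Scale height: H = RT/g = 290.3 × 91.7 / 1.35 = 19719 m.
Invert the barometric formula: z = H ln(P₀/P).
P₀/P = 149000/94240 = 1.5811; ln(1.5811) = 0.45812.
z = 19719 × 0.45812 = 9033.7 m.

z ≈ 9050 m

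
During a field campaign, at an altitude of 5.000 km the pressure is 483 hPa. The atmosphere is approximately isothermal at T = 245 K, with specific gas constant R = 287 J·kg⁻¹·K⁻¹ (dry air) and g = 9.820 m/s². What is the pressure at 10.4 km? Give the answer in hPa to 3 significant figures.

Scale height: H = RT/g = 287 × 245 / 9.820 = 7160.4 m.
Between two levels, P₂ = P₁ exp(−Δz/H) with Δz = z₂ − z₁.
Δz = 10400 − 5000.0 = 5400.0 m; Δz/H = 5400.0/7160.4 = 0.75415.
P₂ = 483 × exp(−0.75415) = 483 × 0.47041 = 227.21 hPa.

P ≈ 227 hPa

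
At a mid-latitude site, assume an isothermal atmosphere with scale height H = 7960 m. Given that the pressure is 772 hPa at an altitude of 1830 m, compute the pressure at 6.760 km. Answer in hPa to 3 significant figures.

P ≈ 416 hPa

Between two levels, P₂ = P₁ exp(−Δz/H) with Δz = z₂ − z₁.
Δz = 6760.0 − 1830.0 = 4930.0 m; Δz/H = 4930.0/7960.0 = 0.61935.
P₂ = 772 × exp(−0.61935) = 772 × 0.53829 = 415.56 hPa.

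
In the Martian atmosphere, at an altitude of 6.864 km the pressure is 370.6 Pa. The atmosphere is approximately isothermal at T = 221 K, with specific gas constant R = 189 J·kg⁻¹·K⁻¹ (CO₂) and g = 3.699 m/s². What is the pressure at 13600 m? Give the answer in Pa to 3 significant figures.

Scale height: H = RT/g = 189 × 221 / 3.699 = 11292 m.
Between two levels, P₂ = P₁ exp(−Δz/H) with Δz = z₂ − z₁.
Δz = 13600 − 6864.0 = 6736.0 m; Δz/H = 6736.0/11292 = 0.59653.
P₂ = 370.6 × exp(−0.59653) = 370.6 × 0.55072 = 204.10 Pa.

P ≈ 204 Pa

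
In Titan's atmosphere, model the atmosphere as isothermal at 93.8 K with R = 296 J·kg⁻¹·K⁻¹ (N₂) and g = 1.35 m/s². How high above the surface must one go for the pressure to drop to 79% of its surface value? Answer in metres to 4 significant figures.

Scale height: H = RT/g = 296 × 93.8 / 1.35 = 20567 m.
Set P/P₀ = exp(−z/H) = 0.79, so z = −H ln(0.79).
−ln(0.79) = 0.23572; z = 20567 × 0.23572 = 4848.1 m.

z ≈ 4848 m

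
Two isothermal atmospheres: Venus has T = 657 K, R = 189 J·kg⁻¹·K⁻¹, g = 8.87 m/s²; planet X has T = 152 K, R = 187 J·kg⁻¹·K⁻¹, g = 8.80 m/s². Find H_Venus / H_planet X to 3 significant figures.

H = RT/g for each body.
H_Venus = 189 × 657 / 8.87 = 13999 m.
H_planet X = 187 × 152 / 8.80 = 3230.0 m.
H_Venus/H_planet X = 13999/3230.0 = 4.3341.

H_Venus/H_planet X ≈ 4.33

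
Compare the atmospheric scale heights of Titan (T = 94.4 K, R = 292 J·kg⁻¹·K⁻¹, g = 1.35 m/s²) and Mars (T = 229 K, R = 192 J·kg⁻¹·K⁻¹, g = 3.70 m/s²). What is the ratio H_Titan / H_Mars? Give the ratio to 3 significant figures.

H = RT/g for each body.
H_Titan = 292 × 94.4 / 1.35 = 20418 m.
H_Mars = 192 × 229 / 3.70 = 11883 m.
H_Titan/H_Mars = 20418/11883 = 1.7183.

H_Titan/H_Mars ≈ 1.72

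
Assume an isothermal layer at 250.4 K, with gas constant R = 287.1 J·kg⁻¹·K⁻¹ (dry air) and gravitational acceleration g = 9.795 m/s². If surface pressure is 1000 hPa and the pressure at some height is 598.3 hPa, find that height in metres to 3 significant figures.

z ≈ 3770 m

Scale height: H = RT/g = 287.1 × 250.4 / 9.795 = 7339.4 m.
Invert the barometric formula: z = H ln(P₀/P).
P₀/P = 1000/598.3 = 1.6714; ln(1.6714) = 0.51366.
z = 7339.4 × 0.51366 = 3770.0 m.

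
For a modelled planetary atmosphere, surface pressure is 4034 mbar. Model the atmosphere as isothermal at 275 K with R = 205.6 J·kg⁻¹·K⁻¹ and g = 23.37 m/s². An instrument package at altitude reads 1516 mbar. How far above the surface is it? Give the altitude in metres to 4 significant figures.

z ≈ 2368 m

Scale height: H = RT/g = 205.6 × 275 / 23.37 = 2419.3 m.
Invert the barometric formula: z = H ln(P₀/P).
P₀/P = 4034/1516 = 2.6609; ln(2.6609) = 0.97866.
z = 2419.3 × 0.97866 = 2367.7 m.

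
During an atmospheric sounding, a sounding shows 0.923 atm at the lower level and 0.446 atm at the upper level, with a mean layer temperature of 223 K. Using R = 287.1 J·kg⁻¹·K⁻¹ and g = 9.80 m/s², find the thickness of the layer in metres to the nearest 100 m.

Hypsometric equation: Δz = (R T̄/g) ln(P₁/P₂).
R T̄/g = 287.1 × 223 / 9.80 = 6533.0 m.
ln(0.923/0.446) = ln(2.0695) = 0.72731.
Δz = 6533.0 × 0.72731 = 4751.5 m.

Δz ≈ 4800 m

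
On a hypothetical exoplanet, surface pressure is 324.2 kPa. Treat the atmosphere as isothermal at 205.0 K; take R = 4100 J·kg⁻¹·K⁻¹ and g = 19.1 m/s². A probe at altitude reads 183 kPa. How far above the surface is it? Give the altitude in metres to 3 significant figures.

z ≈ 25200 m

Scale height: H = RT/g = 4100 × 205.0 / 19.1 = 44005 m.
Invert the barometric formula: z = H ln(P₀/P).
P₀/P = 324.2/183 = 1.7716; ln(1.7716) = 0.57188.
z = 44005 × 0.57188 = 25166 m.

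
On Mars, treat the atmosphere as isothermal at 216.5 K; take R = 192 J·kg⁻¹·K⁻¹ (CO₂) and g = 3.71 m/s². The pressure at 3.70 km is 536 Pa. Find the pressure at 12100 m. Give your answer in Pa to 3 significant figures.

Scale height: H = RT/g = 192 × 216.5 / 3.71 = 11204 m.
Between two levels, P₂ = P₁ exp(−Δz/H) with Δz = z₂ − z₁.
Δz = 12100 − 3700.0 = 8400.0 m; Δz/H = 8400.0/11204 = 0.74973.
P₂ = 536 × exp(−0.74973) = 536 × 0.47249 = 253.25 Pa.

P ≈ 253 Pa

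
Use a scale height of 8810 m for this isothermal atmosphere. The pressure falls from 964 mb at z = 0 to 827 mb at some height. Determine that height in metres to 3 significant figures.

z ≈ 1350 m

Invert the barometric formula: z = H ln(P₀/P).
P₀/P = 964/827 = 1.1657; ln(1.1657) = 0.15332.
z = 8810.0 × 0.15332 = 1350.7 m.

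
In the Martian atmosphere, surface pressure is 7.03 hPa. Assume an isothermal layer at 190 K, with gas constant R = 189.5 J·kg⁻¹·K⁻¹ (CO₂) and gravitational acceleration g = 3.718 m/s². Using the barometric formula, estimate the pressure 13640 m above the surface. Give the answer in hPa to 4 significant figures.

P ≈ 1.719 hPa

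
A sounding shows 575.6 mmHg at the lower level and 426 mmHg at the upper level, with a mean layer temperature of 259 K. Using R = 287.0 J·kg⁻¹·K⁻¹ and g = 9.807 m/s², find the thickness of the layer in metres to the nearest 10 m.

Δz ≈ 2280 m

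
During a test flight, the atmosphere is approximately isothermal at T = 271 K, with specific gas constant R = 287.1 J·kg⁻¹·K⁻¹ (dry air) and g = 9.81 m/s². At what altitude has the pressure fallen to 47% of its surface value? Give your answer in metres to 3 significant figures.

z ≈ 5990 m

Scale height: H = RT/g = 287.1 × 271 / 9.81 = 7931.1 m.
Set P/P₀ = exp(−z/H) = 0.47, so z = −H ln(0.47).
−ln(0.47) = 0.75502; z = 7931.1 × 0.75502 = 5988.1 m.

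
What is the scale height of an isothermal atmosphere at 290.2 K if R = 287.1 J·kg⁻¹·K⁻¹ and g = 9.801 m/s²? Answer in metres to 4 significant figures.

The scale height of an isothermal atmosphere is H = RT/g.
H = 287.1 × 290.2 / 9.801 = 83316/9.801 = 8500.8 m.

H ≈ 8501 m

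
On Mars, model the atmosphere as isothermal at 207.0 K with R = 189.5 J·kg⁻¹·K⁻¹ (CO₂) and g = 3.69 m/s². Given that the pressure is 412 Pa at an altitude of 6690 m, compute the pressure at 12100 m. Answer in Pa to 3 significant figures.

Scale height: H = RT/g = 189.5 × 207.0 / 3.69 = 10630 m.
Between two levels, P₂ = P₁ exp(−Δz/H) with Δz = z₂ − z₁.
Δz = 12100 − 6690.0 = 5410.0 m; Δz/H = 5410.0/10630 = 0.50894.
P₂ = 412 × exp(−0.50894) = 412 × 0.60113 = 247.67 Pa.

P ≈ 248 Pa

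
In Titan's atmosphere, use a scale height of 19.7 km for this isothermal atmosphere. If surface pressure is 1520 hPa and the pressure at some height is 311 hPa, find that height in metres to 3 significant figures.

z ≈ 31300 m

Invert the barometric formula: z = H ln(P₀/P).
P₀/P = 1520/311 = 4.8875; ln(4.8875) = 1.5867.
z = 19700 × 1.5867 = 31258 m.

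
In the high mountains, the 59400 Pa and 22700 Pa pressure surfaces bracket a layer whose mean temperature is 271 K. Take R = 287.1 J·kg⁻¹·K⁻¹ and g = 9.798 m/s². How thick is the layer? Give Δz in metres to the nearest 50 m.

Δz ≈ 7650 m

Hypsometric equation: Δz = (R T̄/g) ln(P₁/P₂).
R T̄/g = 287.1 × 271 / 9.798 = 7940.8 m.
ln(59400/22700) = ln(2.6167) = 0.96191.
Δz = 7940.8 × 0.96191 = 7638.3 m.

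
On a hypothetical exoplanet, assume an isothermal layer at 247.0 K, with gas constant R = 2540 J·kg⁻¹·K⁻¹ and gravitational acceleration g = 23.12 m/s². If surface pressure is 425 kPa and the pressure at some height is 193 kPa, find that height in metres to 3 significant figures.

Scale height: H = RT/g = 2540 × 247.0 / 23.12 = 27136 m.
Invert the barometric formula: z = H ln(P₀/P).
P₀/P = 425/193 = 2.2021; ln(2.2021) = 0.78941.
z = 27136 × 0.78941 = 21421 m.

z ≈ 21400 m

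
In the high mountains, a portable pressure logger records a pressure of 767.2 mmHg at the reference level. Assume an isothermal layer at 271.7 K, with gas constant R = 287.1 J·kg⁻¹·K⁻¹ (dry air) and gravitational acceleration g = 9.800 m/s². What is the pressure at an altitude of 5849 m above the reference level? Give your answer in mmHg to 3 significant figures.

P ≈ 368 mmHg

Scale height: H = RT/g = 287.1 × 271.7 / 9.800 = 7959.7 m.
Barometric formula: P = P₀ exp(−z/H).
z/H = 5849.0/7959.7 = 0.73483; exp(−0.73483) = 0.47959.
P = 767.2 × 0.47959 = 367.94 mmHg.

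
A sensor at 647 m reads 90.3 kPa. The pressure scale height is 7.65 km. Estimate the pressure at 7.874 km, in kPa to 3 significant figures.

P ≈ 35.1 kPa

Between two levels, P₂ = P₁ exp(−Δz/H) with Δz = z₂ − z₁.
Δz = 7874.0 − 647.00 = 7227.0 m; Δz/H = 7227.0/7650.0 = 0.94471.
P₂ = 90.3 × exp(−0.94471) = 90.3 × 0.38879 = 35.108 kPa.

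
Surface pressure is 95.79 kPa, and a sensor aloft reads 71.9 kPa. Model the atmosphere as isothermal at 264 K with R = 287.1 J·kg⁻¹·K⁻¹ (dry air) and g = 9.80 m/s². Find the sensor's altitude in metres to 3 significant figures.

Scale height: H = RT/g = 287.1 × 264 / 9.80 = 7734.1 m.
Invert the barometric formula: z = H ln(P₀/P).
P₀/P = 95.79/71.9 = 1.3323; ln(1.3323) = 0.28691.
z = 7734.1 × 0.28691 = 2219.0 m.

z ≈ 2220 m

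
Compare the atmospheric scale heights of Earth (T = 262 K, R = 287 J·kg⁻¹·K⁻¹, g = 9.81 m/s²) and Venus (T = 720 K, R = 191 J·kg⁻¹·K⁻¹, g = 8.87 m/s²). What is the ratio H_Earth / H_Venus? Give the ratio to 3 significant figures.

H = RT/g for each body.
H_Earth = 287 × 262 / 9.81 = 7665.0 m.
H_Venus = 191 × 720 / 8.87 = 15504 m.
H_Earth/H_Venus = 7665.0/15504 = 0.49439.

H_Earth/H_Venus ≈ 0.494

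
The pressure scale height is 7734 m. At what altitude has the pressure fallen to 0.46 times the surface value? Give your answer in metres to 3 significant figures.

Set P/P₀ = exp(−z/H) = 0.46, so z = −H ln(0.46).
−ln(0.46) = 0.77653; z = 7734.0 × 0.77653 = 6005.7 m.

z ≈ 6010 m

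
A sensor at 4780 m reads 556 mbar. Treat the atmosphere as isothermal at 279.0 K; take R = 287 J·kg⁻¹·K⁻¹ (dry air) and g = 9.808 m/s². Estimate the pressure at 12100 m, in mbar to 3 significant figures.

P ≈ 227 mbar

Scale height: H = RT/g = 287 × 279.0 / 9.808 = 8164.0 m.
Between two levels, P₂ = P₁ exp(−Δz/H) with Δz = z₂ − z₁.
Δz = 12100 − 4780.0 = 7320.0 m; Δz/H = 7320.0/8164.0 = 0.89662.
P₂ = 556 × exp(−0.89662) = 556 × 0.40795 = 226.82 mbar.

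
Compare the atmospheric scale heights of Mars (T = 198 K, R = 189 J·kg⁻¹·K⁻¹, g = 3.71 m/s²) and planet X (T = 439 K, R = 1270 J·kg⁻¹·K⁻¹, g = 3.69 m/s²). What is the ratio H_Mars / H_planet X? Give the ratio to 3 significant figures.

H_Mars/H_planet X ≈ 0.0668

H = RT/g for each body.
H_Mars = 189 × 198 / 3.71 = 10087 m.
H_planet X = 1270 × 439 / 3.69 = 151090 m.
H_Mars/H_planet X = 10087/151090 = 0.066762.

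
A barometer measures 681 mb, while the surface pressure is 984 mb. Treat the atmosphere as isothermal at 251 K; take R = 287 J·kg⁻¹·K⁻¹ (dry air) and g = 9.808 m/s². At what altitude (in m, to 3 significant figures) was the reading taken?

Scale height: H = RT/g = 287 × 251 / 9.808 = 7344.7 m.
Invert the barometric formula: z = H ln(P₀/P).
P₀/P = 984/681 = 1.4449; ln(1.4449) = 0.36804.
z = 7344.7 × 0.36804 = 2703.1 m.

z ≈ 2700 m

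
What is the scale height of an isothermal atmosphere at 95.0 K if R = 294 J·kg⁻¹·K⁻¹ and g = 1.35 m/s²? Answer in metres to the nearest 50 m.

The scale height of an isothermal atmosphere is H = RT/g.
H = 294 × 95.0 / 1.35 = 27930/1.35 = 20689 m.

H ≈ 20700 m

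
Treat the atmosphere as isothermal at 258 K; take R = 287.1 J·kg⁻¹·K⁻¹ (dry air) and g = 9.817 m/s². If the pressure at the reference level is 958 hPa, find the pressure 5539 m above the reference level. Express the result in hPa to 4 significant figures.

P ≈ 459.8 hPa

Scale height: H = RT/g = 287.1 × 258 / 9.817 = 7545.3 m.
Barometric formula: P = P₀ exp(−z/H).
z/H = 5539.0/7545.3 = 0.73410; exp(−0.73410) = 0.47994.
P = 958 × 0.47994 = 459.78 hPa.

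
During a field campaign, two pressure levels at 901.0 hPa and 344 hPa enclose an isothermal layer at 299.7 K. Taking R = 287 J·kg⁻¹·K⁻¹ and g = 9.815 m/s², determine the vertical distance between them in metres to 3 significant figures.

Hypsometric equation: Δz = (R T̄/g) ln(P₁/P₂).
R T̄/g = 287 × 299.7 / 9.815 = 8763.5 m.
ln(901.0/344) = ln(2.6192) = 0.96287.
Δz = 8763.5 × 0.96287 = 8438.1 m.

Δz ≈ 8440 m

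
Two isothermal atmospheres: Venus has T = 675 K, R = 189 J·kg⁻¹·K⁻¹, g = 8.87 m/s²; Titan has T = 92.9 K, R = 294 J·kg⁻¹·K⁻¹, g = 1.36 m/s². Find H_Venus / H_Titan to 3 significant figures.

H_Venus/H_Titan ≈ 0.716

H = RT/g for each body.
H_Venus = 189 × 675 / 8.87 = 14383 m.
H_Titan = 294 × 92.9 / 1.36 = 20083 m.
H_Venus/H_Titan = 14383/20083 = 0.71618.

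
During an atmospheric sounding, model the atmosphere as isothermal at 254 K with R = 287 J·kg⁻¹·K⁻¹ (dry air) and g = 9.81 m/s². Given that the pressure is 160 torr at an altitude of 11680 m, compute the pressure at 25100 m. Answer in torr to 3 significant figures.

Scale height: H = RT/g = 287 × 254 / 9.81 = 7431.0 m.
Between two levels, P₂ = P₁ exp(−Δz/H) with Δz = z₂ − z₁.
Δz = 25100 − 11680 = 13420 m; Δz/H = 13420/7431.0 = 1.8059.
P₂ = 160 × exp(−1.8059) = 160 × 0.16433 = 26.293 torr.

P ≈ 26.3 torr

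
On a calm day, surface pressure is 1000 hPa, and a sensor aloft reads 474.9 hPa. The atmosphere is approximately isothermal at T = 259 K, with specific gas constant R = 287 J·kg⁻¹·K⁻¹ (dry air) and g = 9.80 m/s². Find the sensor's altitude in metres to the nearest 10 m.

Scale height: H = RT/g = 287 × 259 / 9.80 = 7585.0 m.
Invert the barometric formula: z = H ln(P₀/P).
P₀/P = 1000/474.9 = 2.1057; ln(2.1057) = 0.74465.
z = 7585.0 × 0.74465 = 5648.2 m.

z ≈ 5650 m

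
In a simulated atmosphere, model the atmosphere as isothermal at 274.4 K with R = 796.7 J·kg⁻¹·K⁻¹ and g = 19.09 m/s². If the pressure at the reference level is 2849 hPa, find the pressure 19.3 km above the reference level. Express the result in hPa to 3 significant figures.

Scale height: H = RT/g = 796.7 × 274.4 / 19.09 = 11452 m.
Barometric formula: P = P₀ exp(−z/H).
z/H = 19300/11452 = 1.6853; exp(−1.6853) = 0.18539.
P = 2849 × 0.18539 = 528.18 hPa.

P ≈ 528 hPa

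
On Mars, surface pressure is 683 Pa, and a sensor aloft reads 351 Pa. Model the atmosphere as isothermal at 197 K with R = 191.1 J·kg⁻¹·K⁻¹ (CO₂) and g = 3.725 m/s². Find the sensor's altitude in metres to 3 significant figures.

z ≈ 6730 m

Scale height: H = RT/g = 191.1 × 197 / 3.725 = 10106 m.
Invert the barometric formula: z = H ln(P₀/P).
P₀/P = 683/351 = 1.9459; ln(1.9459) = 0.66572.
z = 10106 × 0.66572 = 6727.8 m.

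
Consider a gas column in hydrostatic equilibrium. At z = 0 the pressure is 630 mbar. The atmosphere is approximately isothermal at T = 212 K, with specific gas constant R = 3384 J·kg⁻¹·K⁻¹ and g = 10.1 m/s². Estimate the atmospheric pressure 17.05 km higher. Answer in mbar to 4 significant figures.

P ≈ 495.6 mbar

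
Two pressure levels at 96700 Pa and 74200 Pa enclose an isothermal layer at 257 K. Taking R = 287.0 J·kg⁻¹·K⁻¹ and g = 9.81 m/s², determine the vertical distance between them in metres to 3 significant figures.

Hypsometric equation: Δz = (R T̄/g) ln(P₁/P₂).
R T̄/g = 287.0 × 257 / 9.81 = 7518.8 m.
ln(96700/74200) = ln(1.3032) = 0.26482.
Δz = 7518.8 × 0.26482 = 1991.1 m.

Δz ≈ 1990 m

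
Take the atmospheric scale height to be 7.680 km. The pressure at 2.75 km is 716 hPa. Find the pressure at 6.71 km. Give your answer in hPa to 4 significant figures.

P ≈ 427.5 hPa

Between two levels, P₂ = P₁ exp(−Δz/H) with Δz = z₂ − z₁.
Δz = 6710.0 − 2750.0 = 3960.0 m; Δz/H = 3960.0/7680.0 = 0.51562.
P₂ = 716 × exp(−0.51562) = 716 × 0.59713 = 427.55 hPa.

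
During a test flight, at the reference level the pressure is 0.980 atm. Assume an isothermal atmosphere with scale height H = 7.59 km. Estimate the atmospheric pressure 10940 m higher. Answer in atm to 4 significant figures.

P ≈ 0.2319 atm

Barometric formula: P = P₀ exp(−z/H).
z/H = 10940/7590.0 = 1.4414; exp(−1.4414) = 0.23660.
P = 0.980 × 0.23660 = 0.23187 atm.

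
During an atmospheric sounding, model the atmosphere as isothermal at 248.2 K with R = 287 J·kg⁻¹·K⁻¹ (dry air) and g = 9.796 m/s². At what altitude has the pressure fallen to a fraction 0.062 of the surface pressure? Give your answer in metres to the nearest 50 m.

Scale height: H = RT/g = 287 × 248.2 / 9.796 = 7271.7 m.
Set P/P₀ = exp(−z/H) = 0.062, so z = −H ln(0.062).
−ln(0.062) = 2.7806; z = 7271.7 × 2.7806 = 20220 m.

z ≈ 20200 m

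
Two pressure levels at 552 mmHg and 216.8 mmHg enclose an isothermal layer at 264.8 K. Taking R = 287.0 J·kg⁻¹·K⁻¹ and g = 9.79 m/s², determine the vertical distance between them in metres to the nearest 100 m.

Hypsometric equation: Δz = (R T̄/g) ln(P₁/P₂).
R T̄/g = 287.0 × 264.8 / 9.79 = 7762.8 m.
ln(552/216.8) = ln(2.5461) = 0.93456.
Δz = 7762.8 × 0.93456 = 7254.8 m.

Δz ≈ 7300 m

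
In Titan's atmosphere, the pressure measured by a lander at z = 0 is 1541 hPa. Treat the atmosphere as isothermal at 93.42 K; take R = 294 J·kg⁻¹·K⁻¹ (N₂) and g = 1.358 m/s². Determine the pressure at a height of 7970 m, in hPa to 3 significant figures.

P ≈ 1040 hPa

Scale height: H = RT/g = 294 × 93.42 / 1.358 = 20225 m.
Barometric formula: P = P₀ exp(−z/H).
z/H = 7970.0/20225 = 0.39407; exp(−0.39407) = 0.67431.
P = 1541 × 0.67431 = 1039.1 hPa.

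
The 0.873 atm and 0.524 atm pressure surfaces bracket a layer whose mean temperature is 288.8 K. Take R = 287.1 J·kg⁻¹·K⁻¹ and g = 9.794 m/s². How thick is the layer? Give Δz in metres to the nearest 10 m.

Δz ≈ 4320 m

Hypsometric equation: Δz = (R T̄/g) ln(P₁/P₂).
R T̄/g = 287.1 × 288.8 / 9.794 = 8465.8 m.
ln(0.873/0.524) = ln(1.6660) = 0.51043.
Δz = 8465.8 × 0.51043 = 4321.2 m.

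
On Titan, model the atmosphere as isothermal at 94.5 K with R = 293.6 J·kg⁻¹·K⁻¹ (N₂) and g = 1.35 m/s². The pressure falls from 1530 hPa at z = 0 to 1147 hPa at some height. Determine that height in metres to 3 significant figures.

z ≈ 5920 m

Scale height: H = RT/g = 293.6 × 94.5 / 1.35 = 20552 m.
Invert the barometric formula: z = H ln(P₀/P).
P₀/P = 1530/1147 = 1.3339; ln(1.3339) = 0.28811.
z = 20552 × 0.28811 = 5921.2 m.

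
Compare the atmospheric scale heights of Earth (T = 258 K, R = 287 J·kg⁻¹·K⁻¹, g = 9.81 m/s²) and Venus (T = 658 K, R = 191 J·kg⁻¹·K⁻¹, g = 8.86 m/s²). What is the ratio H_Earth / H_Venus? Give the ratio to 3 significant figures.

H = RT/g for each body.
H_Earth = 287 × 258 / 9.81 = 7548.0 m.
H_Venus = 191 × 658 / 8.86 = 14185 m.
H_Earth/H_Venus = 7548.0/14185 = 0.53211.

H_Earth/H_Venus ≈ 0.532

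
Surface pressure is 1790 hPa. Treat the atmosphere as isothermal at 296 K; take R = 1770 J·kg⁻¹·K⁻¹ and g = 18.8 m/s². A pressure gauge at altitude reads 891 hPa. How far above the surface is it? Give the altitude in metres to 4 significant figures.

Scale height: H = RT/g = 1770 × 296 / 18.8 = 27868 m.
Invert the barometric formula: z = H ln(P₀/P).
P₀/P = 1790/891 = 2.0090; ln(2.0090) = 0.69764.
z = 27868 × 0.69764 = 19442 m.

z ≈ 19440 m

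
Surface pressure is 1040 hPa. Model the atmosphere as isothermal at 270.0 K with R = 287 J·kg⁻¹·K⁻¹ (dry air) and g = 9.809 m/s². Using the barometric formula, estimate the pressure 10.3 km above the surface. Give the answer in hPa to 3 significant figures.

Scale height: H = RT/g = 287 × 270.0 / 9.809 = 7899.9 m.
Barometric formula: P = P₀ exp(−z/H).
z/H = 10300/7899.9 = 1.3038; exp(−1.3038) = 0.27150.
P = 1040 × 0.27150 = 282.36 hPa.

P ≈ 282 hPa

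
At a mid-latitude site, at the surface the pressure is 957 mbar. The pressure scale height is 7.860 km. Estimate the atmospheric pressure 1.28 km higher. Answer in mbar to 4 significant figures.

Barometric formula: P = P₀ exp(−z/H).
z/H = 1280.0/7860.0 = 0.16285; exp(−0.16285) = 0.84972.
P = 957 × 0.84972 = 813.18 mbar.

P ≈ 813.2 mbar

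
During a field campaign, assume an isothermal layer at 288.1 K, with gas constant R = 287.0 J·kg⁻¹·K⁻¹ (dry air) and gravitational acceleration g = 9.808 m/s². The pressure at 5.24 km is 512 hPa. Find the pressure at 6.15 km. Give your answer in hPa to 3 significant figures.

Scale height: H = RT/g = 287.0 × 288.1 / 9.808 = 8430.3 m.
Between two levels, P₂ = P₁ exp(−Δz/H) with Δz = z₂ − z₁.
Δz = 6150.0 − 5240.0 = 910.00 m; Δz/H = 910.00/8430.3 = 0.10794.
P₂ = 512 × exp(−0.10794) = 512 × 0.89768 = 459.61 hPa.

P ≈ 460 hPa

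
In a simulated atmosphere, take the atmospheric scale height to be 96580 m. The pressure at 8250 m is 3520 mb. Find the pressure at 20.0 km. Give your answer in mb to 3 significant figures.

Between two levels, P₂ = P₁ exp(−Δz/H) with Δz = z₂ − z₁.
Δz = 20000 − 8250.0 = 11750 m; Δz/H = 11750/96580 = 0.12166.
P₂ = 3520 × exp(−0.12166) = 3520 × 0.88545 = 3116.8 mb.

P ≈ 3120 mb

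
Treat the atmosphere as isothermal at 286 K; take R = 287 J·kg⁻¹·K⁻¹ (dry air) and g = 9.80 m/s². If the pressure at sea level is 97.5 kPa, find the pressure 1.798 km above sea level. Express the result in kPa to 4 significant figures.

P ≈ 78.66 kPa

Scale height: H = RT/g = 287 × 286 / 9.80 = 8375.7 m.
Barometric formula: P = P₀ exp(−z/H).
z/H = 1798.0/8375.7 = 0.21467; exp(−0.21467) = 0.80681.
P = 97.5 × 0.80681 = 78.664 kPa.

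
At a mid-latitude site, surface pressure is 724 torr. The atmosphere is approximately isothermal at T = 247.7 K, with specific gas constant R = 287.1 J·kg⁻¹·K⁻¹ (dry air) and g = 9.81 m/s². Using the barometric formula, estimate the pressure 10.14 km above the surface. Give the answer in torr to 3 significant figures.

Scale height: H = RT/g = 287.1 × 247.7 / 9.81 = 7249.2 m.
Barometric formula: P = P₀ exp(−z/H).
z/H = 10140/7249.2 = 1.3988; exp(−1.3988) = 0.24689.
P = 724 × 0.24689 = 178.75 torr.

P ≈ 179 torr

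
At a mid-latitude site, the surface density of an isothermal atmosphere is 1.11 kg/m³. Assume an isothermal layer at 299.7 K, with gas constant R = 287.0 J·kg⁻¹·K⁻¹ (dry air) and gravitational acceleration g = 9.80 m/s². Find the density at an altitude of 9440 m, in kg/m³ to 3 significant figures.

ρ ≈ 0.379 kg/m³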